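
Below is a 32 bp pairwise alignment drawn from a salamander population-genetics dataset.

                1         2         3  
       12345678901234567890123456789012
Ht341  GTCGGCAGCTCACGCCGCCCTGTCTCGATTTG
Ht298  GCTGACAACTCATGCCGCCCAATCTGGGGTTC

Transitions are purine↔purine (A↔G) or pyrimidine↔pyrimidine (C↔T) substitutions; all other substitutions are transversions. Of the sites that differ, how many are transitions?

7

Mismatches occur at site 2 (T/C, transition), site 3 (C/T, transition), site 5 (G/A, transition), site 8 (G/A, transition), site 13 (C/T, transition), site 21 (T/A, transversion), site 22 (G/A, transition), site 26 (C/G, transversion), site 28 (A/G, transition), site 29 (T/G, transversion), site 32 (G/C, transversion).
Of the 11 differences, 7 transitions and 4 transversions, so the answer is 7.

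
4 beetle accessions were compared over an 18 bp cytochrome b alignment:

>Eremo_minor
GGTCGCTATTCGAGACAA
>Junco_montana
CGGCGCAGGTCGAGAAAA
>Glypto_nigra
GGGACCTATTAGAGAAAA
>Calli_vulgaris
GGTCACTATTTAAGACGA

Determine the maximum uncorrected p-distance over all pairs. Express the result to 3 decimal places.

Pairwise Hamming distances:
  Eremo_minor vs Junco_montana: 6
  Eremo_minor vs Glypto_nigra: 5
  Eremo_minor vs Calli_vulgaris: 4
  Junco_montana vs Glypto_nigra: 7
  Junco_montana vs Calli_vulgaris: 10
  Glypto_nigra vs Calli_vulgaris: 7
The largest is 10 mismatches, between Junco_montana and Calli_vulgaris; p = 10/18 = 0.556.

0.556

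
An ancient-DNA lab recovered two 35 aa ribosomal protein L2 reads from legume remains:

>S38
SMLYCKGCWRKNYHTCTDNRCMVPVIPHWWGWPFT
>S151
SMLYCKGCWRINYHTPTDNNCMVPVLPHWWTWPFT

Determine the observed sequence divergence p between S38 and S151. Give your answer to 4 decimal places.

0.1429

The sequences differ at positions 11 (K/I), 16 (C/P), 20 (R/N), 26 (I/L), 31 (G/T).
There are 5 differences over 35 sites, so p = 5/35 = 0.1429.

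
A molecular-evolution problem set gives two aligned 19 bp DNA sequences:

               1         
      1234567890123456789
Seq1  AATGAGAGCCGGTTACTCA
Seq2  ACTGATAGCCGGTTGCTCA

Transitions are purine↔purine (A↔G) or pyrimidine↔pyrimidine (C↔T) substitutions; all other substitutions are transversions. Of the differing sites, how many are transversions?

2

Differing sites — 2:A/C (Tv); 6:G/T (Tv); 15:A/G (Ti).
Of the 3 differences, 1 transition and 2 transversions, so the answer is 2.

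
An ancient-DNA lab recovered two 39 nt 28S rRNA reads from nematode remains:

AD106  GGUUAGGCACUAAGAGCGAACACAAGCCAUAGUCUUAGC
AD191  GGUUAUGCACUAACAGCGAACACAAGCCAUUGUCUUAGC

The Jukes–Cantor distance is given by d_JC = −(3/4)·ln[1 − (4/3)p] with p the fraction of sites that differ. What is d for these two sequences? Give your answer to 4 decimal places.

0.0812

The sequences differ at positions 6 (G/U), 14 (G/C), 31 (A/U).
p = 3/39 = 0.076923.
d = −0.75 · ln(1 − (4/3)·0.076923) = −0.75 · ln(0.897436) = −0.75 · (-0.108213) = 0.0812.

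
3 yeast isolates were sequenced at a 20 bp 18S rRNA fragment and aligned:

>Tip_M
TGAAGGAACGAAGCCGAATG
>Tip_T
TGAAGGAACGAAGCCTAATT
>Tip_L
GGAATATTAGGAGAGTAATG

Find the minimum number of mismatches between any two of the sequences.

2

Pairwise Hamming distances:
  Tip_M vs Tip_T: 2
  Tip_M vs Tip_L: 10
  Tip_T vs Tip_L: 10
The smallest is 2, between Tip_M and Tip_T.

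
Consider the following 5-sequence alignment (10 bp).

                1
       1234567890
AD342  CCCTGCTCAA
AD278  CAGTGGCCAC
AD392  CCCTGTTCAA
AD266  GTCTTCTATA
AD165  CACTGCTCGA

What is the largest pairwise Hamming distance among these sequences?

Pairwise Hamming distances:
  AD342 vs AD278: 5
  AD342 vs AD392: 1
  AD342 vs AD266: 5
  AD342 vs AD165: 2
  AD278 vs AD392: 5
  AD278 vs AD266: 9
  AD278 vs AD165: 5
  AD392 vs AD266: 6
  AD392 vs AD165: 3
  AD266 vs AD165: 5
The largest is 9, between AD278 and AD266.

9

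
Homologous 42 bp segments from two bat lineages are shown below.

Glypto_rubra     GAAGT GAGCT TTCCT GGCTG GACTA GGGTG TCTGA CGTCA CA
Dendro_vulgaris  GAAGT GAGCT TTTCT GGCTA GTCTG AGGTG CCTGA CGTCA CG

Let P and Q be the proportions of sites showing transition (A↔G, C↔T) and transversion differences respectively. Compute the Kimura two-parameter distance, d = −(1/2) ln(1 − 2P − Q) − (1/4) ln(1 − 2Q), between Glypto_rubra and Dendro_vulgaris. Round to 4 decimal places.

The sequences differ at positions 13 (C/T, transition), 20 (G/A, transition), 22 (A/T, transversion), 25 (A/G, transition), 26 (G/A, transition), 31 (T/C, transition), 42 (A/G, transition).
Of the 7 differences, 6 transitions and 1 transversion over 42 sites: P = 6/42 = 0.142857, Q = 1/42 = 0.023810.
d = −0.5·ln(0.690476) − 0.25·ln(0.952380) = −0.5·(-0.370374) − 0.25·(-0.048791) = 0.1974.

0.1974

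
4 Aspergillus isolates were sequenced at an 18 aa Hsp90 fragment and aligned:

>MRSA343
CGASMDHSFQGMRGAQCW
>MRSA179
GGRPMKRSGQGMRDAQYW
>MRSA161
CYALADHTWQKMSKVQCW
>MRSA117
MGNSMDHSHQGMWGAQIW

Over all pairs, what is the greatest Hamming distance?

14

Pairwise Hamming distances:
  MRSA343 vs MRSA179: 8
  MRSA343 vs MRSA161: 9
  MRSA343 vs MRSA117: 5
  MRSA179 vs MRSA161: 14
  MRSA179 vs MRSA117: 9
  MRSA161 vs MRSA117: 12
The largest is 14, between MRSA179 and MRSA161.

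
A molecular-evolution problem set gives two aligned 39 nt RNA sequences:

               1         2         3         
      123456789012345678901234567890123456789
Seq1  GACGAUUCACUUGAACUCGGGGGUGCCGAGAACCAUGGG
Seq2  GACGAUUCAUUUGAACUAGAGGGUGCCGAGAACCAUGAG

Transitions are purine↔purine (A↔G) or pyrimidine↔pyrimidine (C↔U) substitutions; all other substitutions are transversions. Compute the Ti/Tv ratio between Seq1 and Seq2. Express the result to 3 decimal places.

3.000

Mismatches occur at site 10 (C→U, transition), site 18 (C→A, transversion), site 20 (G→A, transition), site 38 (G→A, transition).
Of the 4 differences, 3 transitions and 1 transversion, so Ti/Tv = 3/1 = 3.000.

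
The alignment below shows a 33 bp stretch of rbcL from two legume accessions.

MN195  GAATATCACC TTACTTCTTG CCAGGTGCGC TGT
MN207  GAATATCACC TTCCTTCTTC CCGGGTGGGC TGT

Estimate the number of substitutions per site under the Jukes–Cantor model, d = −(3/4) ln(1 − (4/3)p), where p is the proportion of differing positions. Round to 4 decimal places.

Differing sites — 13:A/C; 20:G/C; 23:A/G; 28:C/G.
p = 4/33 = 0.121212.
d = −0.75 · ln(1 − (4/3)·0.121212) = −0.75 · ln(0.838384) = −0.75 · (-0.176279) = 0.1322.

0.1322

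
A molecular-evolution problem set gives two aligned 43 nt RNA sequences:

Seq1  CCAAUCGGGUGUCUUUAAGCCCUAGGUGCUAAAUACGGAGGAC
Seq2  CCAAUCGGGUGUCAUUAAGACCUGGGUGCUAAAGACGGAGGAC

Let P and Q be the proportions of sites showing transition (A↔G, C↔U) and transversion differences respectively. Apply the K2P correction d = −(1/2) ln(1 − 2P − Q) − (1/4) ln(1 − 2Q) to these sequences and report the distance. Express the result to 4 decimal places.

0.0994

Mismatches occur at site 14 (U→A, transversion), site 20 (C→A, transversion), site 24 (A→G, transition), site 34 (U→G, transversion).
Of the 4 differences, 1 transition and 3 transversions over 43 sites: P = 1/43 = 0.023256, Q = 3/43 = 0.069767.
d = −0.5·ln(0.883721) − 0.25·ln(0.860466) = −0.5·(-0.123614) − 0.25·(-0.150281) = 0.0994.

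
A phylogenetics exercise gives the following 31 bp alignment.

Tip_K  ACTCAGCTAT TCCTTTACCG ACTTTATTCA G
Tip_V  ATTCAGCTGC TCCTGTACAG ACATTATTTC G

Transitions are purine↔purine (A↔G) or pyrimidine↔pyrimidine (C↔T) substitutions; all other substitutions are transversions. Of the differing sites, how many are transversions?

4

Differing sites — 2:C/T (Ti); 9:A/G (Ti); 10:T/C (Ti); 15:T/G (Tv); 19:C/A (Tv); 23:T/A (Tv); 29:C/T (Ti); 30:A/C (Tv).
Of the 8 differences, 4 transitions and 4 transversions, so the answer is 4.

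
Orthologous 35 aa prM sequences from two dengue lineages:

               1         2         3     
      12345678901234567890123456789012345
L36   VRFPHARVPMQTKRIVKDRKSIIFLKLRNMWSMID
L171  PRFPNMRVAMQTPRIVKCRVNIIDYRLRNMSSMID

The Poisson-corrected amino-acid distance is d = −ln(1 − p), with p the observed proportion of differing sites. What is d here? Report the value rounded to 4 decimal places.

Mismatches occur at site 1 (V↔P), site 5 (H↔N), site 6 (A↔M), site 9 (P↔A), site 13 (K↔P), site 18 (D↔C), site 20 (K↔V), site 21 (S↔N), site 24 (F↔D), site 25 (L↔Y), site 26 (K↔R), site 31 (W↔S).
p = 12/35 = 0.342857.
d = −ln(1 − 0.342857) = −ln(0.657143) = 0.4199.

0.4199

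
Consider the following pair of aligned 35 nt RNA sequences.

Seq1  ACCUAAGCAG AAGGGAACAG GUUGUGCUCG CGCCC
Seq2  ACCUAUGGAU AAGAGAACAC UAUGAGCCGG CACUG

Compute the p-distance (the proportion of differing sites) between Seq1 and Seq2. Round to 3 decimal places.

0.371

Mismatches occur at site 6 (A→U), site 8 (C→G), site 10 (G→U), site 14 (G→A), site 20 (G→C), site 21 (G→U), site 22 (U→A), site 25 (U→A), site 28 (U→C), site 29 (C→G), site 32 (G→A), site 34 (C→U), site 35 (C→G).
There are 13 differences over 35 sites, so p = 13/35 = 0.371.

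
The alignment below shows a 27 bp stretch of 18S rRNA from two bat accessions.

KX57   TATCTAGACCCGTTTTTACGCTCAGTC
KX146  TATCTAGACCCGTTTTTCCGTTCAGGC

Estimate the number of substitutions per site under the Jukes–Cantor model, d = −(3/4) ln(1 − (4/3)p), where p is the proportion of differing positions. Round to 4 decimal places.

Mismatches occur at site 18 (A→C), site 21 (C→T), site 26 (T→G).
p = 3/27 = 0.111111.
d = −0.75 · ln(1 − (4/3)·0.111111) = −0.75 · ln(0.851852) = −0.75 · (-0.160342) = 0.1203.

0.1203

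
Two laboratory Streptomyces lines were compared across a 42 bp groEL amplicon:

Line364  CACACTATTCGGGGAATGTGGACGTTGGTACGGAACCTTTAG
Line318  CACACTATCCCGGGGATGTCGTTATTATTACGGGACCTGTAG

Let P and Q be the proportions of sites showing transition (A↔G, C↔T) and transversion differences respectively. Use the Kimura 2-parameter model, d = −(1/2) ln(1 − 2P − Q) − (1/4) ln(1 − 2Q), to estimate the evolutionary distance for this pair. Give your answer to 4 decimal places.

0.3274

The sequences differ at positions 9 (T/C, transition), 11 (G/C, transversion), 15 (A/G, transition), 20 (G/C, transversion), 22 (A/T, transversion), 23 (C/T, transition), 24 (G/A, transition), 27 (G/A, transition), 28 (G/T, transversion), 34 (A/G, transition), 39 (T/G, transversion).
Of the 11 differences, 6 transitions and 5 transversions over 42 sites: P = 6/42 = 0.142857, Q = 5/42 = 0.119048.
d = −0.5·ln(0.595238) − 0.25·ln(0.761904) = −0.5·(-0.518794) − 0.25·(-0.271935) = 0.3274.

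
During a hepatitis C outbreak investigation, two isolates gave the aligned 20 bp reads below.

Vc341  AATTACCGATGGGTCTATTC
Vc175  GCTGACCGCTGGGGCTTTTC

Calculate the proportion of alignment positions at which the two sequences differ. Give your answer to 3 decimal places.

0.300

Differing sites — 1:A/G; 2:A/C; 4:T/G; 9:A/C; 14:T/G; 17:A/T.
There are 6 differences over 20 sites, so p = 6/20 = 0.300.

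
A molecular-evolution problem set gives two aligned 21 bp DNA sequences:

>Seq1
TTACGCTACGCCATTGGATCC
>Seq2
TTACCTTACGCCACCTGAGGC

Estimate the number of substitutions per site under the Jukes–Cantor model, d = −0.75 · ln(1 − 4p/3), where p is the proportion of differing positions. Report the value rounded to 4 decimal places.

0.4408

Mismatches occur at site 5 (G↔C), site 6 (C↔T), site 14 (T↔C), site 15 (T↔C), site 16 (G↔T), site 19 (T↔G), site 20 (C↔G).
p = 7/21 = 0.333333.
d = −0.75 · ln(1 − (4/3)·0.333333) = −0.75 · ln(0.555556) = −0.75 · (-0.587786) = 0.4408.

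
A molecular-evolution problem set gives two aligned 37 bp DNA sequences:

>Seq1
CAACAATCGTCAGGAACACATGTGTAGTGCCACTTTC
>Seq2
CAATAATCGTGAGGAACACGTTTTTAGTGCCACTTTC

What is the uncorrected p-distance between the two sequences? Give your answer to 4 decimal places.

0.1351

Mismatches occur at site 4 (C/T), site 11 (C/G), site 20 (A/G), site 22 (G/T), site 24 (G/T).
There are 5 differences over 37 sites, so p = 5/37 = 0.1351.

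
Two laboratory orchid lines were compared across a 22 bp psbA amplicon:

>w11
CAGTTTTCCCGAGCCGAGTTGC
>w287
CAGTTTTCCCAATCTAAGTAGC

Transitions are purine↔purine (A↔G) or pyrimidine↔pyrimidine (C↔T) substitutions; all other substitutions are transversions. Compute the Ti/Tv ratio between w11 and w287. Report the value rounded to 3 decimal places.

Mismatches occur at site 11 (G→A, transition), site 13 (G→T, transversion), site 15 (C→T, transition), site 16 (G→A, transition), site 20 (T→A, transversion).
Of the 5 differences, 3 transitions and 2 transversions, so Ti/Tv = 3/2 = 1.500.

1.500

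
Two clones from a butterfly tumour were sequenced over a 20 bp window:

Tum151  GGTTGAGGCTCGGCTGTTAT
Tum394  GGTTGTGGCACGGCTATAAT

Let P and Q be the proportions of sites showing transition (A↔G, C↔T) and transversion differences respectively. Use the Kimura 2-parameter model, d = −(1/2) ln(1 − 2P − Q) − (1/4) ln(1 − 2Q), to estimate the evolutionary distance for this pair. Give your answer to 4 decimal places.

0.2330

Mismatches occur at site 6 (A↔T, transversion), site 10 (T↔A, transversion), site 16 (G↔A, transition), site 18 (T↔A, transversion).
Of the 4 differences, 1 transition and 3 transversions over 20 sites: P = 1/20 = 0.050000, Q = 3/20 = 0.150000.
d = −0.5·ln(0.750000) − 0.25·ln(0.700000) = −0.5·(-0.287682) − 0.25·(-0.356675) = 0.2330.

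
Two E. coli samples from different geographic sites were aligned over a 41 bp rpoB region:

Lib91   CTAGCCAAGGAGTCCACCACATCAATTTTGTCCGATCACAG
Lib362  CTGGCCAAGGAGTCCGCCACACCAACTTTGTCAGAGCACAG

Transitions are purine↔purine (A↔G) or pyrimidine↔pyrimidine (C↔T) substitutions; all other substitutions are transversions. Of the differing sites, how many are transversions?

The sequences differ at positions 3 (A/G, transition), 16 (A/G, transition), 22 (T/C, transition), 26 (T/C, transition), 33 (C/A, transversion), 36 (T/G, transversion).
Of the 6 differences, 4 transitions and 2 transversions, so the answer is 2.

2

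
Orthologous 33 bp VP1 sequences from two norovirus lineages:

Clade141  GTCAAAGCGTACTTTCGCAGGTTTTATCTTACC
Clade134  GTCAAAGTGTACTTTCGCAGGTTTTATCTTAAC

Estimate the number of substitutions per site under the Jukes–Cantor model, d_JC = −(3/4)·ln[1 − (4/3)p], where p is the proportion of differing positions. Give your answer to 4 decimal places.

The sequences differ at positions 8 (C/T), 32 (C/A).
p = 2/33 = 0.060606.
d = −0.75 · ln(1 − (4/3)·0.060606) = −0.75 · ln(0.919192) = −0.75 · (-0.084260) = 0.0632.

0.0632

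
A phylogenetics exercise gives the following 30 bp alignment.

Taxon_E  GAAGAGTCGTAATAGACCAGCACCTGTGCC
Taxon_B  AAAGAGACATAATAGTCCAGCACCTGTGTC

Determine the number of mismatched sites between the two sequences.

5

The sequences differ at positions 1 (G/A), 7 (T/A), 9 (G/A), 16 (A/T), 29 (C/T).
That gives 5 mismatches out of 30 aligned sites, so the Hamming distance is 5.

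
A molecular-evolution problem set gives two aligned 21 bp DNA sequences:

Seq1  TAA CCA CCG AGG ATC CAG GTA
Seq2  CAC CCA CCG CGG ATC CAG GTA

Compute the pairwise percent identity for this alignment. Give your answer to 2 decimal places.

85.71%

Differing sites — 1:T/C; 3:A/C; 10:A/C.
18 of the 21 sites match, so the percent identity is 18/21 × 100 = 85.71%.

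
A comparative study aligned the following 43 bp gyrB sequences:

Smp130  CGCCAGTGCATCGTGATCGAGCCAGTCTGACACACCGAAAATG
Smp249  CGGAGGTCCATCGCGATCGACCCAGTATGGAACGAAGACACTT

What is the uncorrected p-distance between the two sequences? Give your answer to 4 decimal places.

Mismatches occur at site 3 (C/G), site 4 (C/A), site 5 (A/G), site 8 (G/C), site 14 (T/C), site 21 (G/C), site 27 (C/A), site 30 (A/G), site 31 (C/A), site 34 (A/G), site 35 (C/A), site 36 (C/A), site 39 (A/C), site 41 (A/C), site 43 (G/T).
There are 15 differences over 43 sites, so p = 15/43 = 0.3488.

0.3488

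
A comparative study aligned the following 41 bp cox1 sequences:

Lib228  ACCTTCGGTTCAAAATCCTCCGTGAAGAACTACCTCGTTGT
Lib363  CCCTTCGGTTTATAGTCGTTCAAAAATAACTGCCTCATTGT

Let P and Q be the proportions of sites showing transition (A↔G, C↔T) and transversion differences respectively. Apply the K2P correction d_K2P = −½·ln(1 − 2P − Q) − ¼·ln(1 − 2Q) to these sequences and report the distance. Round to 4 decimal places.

0.3812

Differing sites — 1:A/C (Tv); 11:C/T (Ti); 13:A/T (Tv); 15:A/G (Ti); 18:C/G (Tv); 20:C/T (Ti); 22:G/A (Ti); 23:T/A (Tv); 24:G/A (Ti); 27:G/T (Tv); 32:A/G (Ti); 37:G/A (Ti).
Of the 12 differences, 7 transitions and 5 transversions over 41 sites: P = 7/41 = 0.170732, Q = 5/41 = 0.121951.
d = −0.5·ln(0.536585) − 0.25·ln(0.756098) = −0.5·(-0.622530) − 0.25·(-0.279584) = 0.3812.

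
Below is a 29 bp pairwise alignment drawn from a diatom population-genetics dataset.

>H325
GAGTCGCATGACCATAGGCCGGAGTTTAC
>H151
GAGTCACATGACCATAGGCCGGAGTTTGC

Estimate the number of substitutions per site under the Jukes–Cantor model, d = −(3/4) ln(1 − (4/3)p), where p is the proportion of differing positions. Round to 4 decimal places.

Mismatches occur at site 6 (G↔A), site 28 (A↔G).
p = 2/29 = 0.068966.
d = −0.75 · ln(1 − (4/3)·0.068966) = −0.75 · ln(0.908045) = −0.75 · (-0.096461) = 0.0723.

0.0723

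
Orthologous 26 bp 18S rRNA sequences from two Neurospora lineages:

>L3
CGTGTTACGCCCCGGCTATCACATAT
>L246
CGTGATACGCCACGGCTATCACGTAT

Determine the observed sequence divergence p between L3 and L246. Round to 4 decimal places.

Differing sites — 5:T/A; 12:C/A; 23:A/G.
There are 3 differences over 26 sites, so p = 3/26 = 0.1154.

0.1154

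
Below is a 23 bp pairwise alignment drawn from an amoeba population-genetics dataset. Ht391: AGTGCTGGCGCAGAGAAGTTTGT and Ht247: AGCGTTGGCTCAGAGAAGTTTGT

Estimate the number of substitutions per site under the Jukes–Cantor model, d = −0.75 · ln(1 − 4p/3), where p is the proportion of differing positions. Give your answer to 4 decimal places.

Differing sites — 3:T/C; 5:C/T; 10:G/T.
p = 3/23 = 0.130435.
d = −0.75 · ln(1 − (4/3)·0.130435) = −0.75 · ln(0.826087) = −0.75 · (-0.191055) = 0.1433.

0.1433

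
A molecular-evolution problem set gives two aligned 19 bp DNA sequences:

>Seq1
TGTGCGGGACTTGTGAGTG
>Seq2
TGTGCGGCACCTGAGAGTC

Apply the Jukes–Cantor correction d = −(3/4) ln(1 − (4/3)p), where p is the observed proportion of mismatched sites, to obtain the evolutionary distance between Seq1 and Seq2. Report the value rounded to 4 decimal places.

0.2471

Differing sites — 8:G/C; 11:T/C; 14:T/A; 19:G/C.
p = 4/19 = 0.210526.
d = −0.75 · ln(1 − (4/3)·0.210526) = −0.75 · ln(0.719299) = −0.75 · (-0.329478) = 0.2471.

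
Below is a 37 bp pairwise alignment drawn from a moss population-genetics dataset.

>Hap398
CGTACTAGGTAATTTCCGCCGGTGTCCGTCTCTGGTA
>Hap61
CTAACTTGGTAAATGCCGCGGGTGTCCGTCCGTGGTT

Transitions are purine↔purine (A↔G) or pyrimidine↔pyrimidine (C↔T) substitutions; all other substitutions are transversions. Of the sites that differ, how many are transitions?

1

The sequences differ at positions 2 (G/T, transversion), 3 (T/A, transversion), 7 (A/T, transversion), 13 (T/A, transversion), 15 (T/G, transversion), 20 (C/G, transversion), 31 (T/C, transition), 32 (C/G, transversion), 37 (A/T, transversion).
Of the 9 differences, 1 transition and 8 transversions, so the answer is 1.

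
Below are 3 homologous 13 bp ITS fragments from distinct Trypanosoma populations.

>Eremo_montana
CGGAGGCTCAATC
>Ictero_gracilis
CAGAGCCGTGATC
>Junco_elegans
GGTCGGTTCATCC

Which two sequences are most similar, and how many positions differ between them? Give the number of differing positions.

Pairwise Hamming distances:
  Eremo_montana vs Ictero_gracilis: 5
  Eremo_montana vs Junco_elegans: 6
  Ictero_gracilis vs Junco_elegans: 11
The smallest is 5, between Eremo_montana and Ictero_gracilis.

5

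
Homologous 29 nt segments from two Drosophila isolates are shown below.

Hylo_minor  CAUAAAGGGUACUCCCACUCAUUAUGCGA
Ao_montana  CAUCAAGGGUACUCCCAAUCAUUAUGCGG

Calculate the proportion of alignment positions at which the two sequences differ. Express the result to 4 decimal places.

Mismatches occur at site 4 (A↔C), site 18 (C↔A), site 29 (A↔G).
There are 3 differences over 29 sites, so p = 3/29 = 0.1034.

0.1034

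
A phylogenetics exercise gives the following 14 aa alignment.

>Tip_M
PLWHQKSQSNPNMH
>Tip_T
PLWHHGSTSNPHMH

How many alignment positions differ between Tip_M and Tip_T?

4

Differing sites — 5:Q/H; 6:K/G; 8:Q/T; 12:N/H.
That gives 4 mismatches out of 14 aligned sites, so the Hamming distance is 4.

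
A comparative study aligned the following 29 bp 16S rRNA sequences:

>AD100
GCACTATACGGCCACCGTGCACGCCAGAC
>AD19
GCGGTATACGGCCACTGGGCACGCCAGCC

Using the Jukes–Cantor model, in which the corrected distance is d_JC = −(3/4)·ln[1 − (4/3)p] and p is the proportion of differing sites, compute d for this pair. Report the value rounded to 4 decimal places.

0.1959

Mismatches occur at site 3 (A↔G), site 4 (C↔G), site 16 (C↔T), site 18 (T↔G), site 28 (A↔C).
p = 5/29 = 0.172414.
d = −0.75 · ln(1 − (4/3)·0.172414) = −0.75 · ln(0.770115) = −0.75 · (-0.261215) = 0.1959.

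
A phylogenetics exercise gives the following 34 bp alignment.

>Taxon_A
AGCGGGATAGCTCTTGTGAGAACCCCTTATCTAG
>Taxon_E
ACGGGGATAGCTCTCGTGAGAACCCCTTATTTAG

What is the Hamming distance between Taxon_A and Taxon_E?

Differing sites — 2:G/C; 3:C/G; 15:T/C; 31:C/T.
That gives 4 mismatches out of 34 aligned sites, so the Hamming distance is 4.

4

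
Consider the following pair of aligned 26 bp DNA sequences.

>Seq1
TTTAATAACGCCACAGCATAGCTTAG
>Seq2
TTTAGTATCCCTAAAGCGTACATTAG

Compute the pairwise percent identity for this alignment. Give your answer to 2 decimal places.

69.23%

Mismatches occur at site 5 (A→G), site 8 (A→T), site 10 (G→C), site 12 (C→T), site 14 (C→A), site 18 (A→G), site 21 (G→C), site 22 (C→A).
18 of the 26 sites match, so the percent identity is 18/26 × 100 = 69.23%.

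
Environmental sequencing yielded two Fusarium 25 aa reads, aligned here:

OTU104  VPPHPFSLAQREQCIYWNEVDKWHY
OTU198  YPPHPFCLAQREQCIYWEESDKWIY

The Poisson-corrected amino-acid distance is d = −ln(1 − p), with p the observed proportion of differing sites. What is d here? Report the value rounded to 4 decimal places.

Differing sites — 1:V/Y; 7:S/C; 18:N/E; 20:V/S; 24:H/I.
p = 5/25 = 0.200000.
d = −ln(1 − 0.200000) = −ln(0.800000) = 0.2231.

0.2231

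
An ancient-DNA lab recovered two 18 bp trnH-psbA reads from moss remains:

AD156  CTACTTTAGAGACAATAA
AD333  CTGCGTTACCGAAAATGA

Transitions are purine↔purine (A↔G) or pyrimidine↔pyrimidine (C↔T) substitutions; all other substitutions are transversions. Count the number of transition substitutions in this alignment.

2

Differing sites — 3:A/G (Ti); 5:T/G (Tv); 9:G/C (Tv); 10:A/C (Tv); 13:C/A (Tv); 17:A/G (Ti).
Of the 6 differences, 2 transitions and 4 transversions, so the answer is 2.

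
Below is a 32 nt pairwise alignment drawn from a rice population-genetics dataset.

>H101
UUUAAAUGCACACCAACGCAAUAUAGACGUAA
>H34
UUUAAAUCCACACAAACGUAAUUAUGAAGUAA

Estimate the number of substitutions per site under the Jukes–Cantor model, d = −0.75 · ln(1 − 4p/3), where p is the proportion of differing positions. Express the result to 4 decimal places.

Mismatches occur at site 8 (G↔C), site 14 (C↔A), site 19 (C↔U), site 23 (A↔U), site 24 (U↔A), site 25 (A↔U), site 28 (C↔A).
p = 7/32 = 0.218750.
d = −0.75 · ln(1 − (4/3)·0.218750) = −0.75 · ln(0.708333) = −0.75 · (-0.344841) = 0.2586.

0.2586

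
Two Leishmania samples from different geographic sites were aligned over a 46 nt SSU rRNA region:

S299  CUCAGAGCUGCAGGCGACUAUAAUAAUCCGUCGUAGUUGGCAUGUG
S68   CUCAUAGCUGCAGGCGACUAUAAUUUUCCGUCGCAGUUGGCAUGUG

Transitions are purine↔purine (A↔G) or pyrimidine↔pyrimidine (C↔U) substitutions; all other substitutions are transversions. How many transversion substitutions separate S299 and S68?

3

The sequences differ at positions 5 (G/U, transversion), 25 (A/U, transversion), 26 (A/U, transversion), 34 (U/C, transition).
Of the 4 differences, 1 transition and 3 transversions, so the answer is 3.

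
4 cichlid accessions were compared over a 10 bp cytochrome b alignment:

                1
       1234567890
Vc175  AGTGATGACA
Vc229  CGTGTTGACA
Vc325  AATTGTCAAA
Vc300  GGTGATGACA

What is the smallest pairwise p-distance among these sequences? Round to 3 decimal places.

Pairwise Hamming distances:
  Vc175 vs Vc229: 2
  Vc175 vs Vc325: 5
  Vc175 vs Vc300: 1
  Vc229 vs Vc325: 6
  Vc229 vs Vc300: 2
  Vc325 vs Vc300: 6
The smallest is 1 mismatch, between Vc175 and Vc300; p = 1/10 = 0.100.

0.100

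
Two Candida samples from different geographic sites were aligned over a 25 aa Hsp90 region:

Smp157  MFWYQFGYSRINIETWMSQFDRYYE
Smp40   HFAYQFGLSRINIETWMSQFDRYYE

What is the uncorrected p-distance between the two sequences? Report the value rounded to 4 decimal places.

Differing sites — 1:M/H; 3:W/A; 8:Y/L.
There are 3 differences over 25 sites, so p = 3/25 = 0.1200.

0.1200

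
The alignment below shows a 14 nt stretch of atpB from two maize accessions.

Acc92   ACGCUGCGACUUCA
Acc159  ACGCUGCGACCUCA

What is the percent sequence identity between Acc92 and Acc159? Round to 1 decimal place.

A single mismatch occurs at site 11 (U→C).
13 of the 14 sites match, so the percent identity is 13/14 × 100 = 92.9%.

92.9%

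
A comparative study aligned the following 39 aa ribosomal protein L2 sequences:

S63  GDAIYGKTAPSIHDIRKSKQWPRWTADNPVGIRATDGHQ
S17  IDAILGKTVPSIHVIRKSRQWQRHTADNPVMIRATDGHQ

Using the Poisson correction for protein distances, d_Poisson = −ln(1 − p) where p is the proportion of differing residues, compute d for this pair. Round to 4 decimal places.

0.2296

The sequences differ at positions 1 (G/I), 5 (Y/L), 9 (A/V), 14 (D/V), 19 (K/R), 22 (P/Q), 24 (W/H), 31 (G/M).
p = 8/39 = 0.205128.
d = −ln(1 − 0.205128) = −ln(0.794872) = 0.2296.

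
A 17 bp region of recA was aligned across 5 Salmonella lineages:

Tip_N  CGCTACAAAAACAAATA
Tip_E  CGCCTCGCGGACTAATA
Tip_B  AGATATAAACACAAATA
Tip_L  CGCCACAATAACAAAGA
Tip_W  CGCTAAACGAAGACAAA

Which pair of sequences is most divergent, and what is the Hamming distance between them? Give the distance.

Pairwise Hamming distances:
  Tip_N vs Tip_E: 7
  Tip_N vs Tip_B: 4
  Tip_N vs Tip_L: 3
  Tip_N vs Tip_W: 6
  Tip_E vs Tip_B: 10
  Tip_E vs Tip_L: 7
  Tip_E vs Tip_W: 9
  Tip_B vs Tip_L: 7
  Tip_B vs Tip_W: 9
  Tip_L vs Tip_W: 7
The largest is 10, between Tip_E and Tip_B.

10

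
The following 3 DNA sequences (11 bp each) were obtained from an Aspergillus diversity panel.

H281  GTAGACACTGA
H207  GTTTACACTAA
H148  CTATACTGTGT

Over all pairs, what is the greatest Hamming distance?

6

Pairwise Hamming distances:
  H281 vs H207: 3
  H281 vs H148: 5
  H207 vs H148: 6
The largest is 6, between H207 and H148.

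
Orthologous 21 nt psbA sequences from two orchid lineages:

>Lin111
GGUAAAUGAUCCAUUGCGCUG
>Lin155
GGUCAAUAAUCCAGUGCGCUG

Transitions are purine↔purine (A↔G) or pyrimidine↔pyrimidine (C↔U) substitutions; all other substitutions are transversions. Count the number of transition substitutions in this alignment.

1

Mismatches occur at site 4 (A/C, transversion), site 8 (G/A, transition), site 14 (U/G, transversion).
Of the 3 differences, 1 transition and 2 transversions, so the answer is 1.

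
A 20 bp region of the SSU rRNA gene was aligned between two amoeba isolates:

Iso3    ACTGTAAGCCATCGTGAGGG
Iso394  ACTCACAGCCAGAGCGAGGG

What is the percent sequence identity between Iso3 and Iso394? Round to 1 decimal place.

The sequences differ at positions 4 (G/C), 5 (T/A), 6 (A/C), 12 (T/G), 13 (C/A), 15 (T/C).
14 of the 20 sites match, so the percent identity is 14/20 × 100 = 70.0%.

70.0%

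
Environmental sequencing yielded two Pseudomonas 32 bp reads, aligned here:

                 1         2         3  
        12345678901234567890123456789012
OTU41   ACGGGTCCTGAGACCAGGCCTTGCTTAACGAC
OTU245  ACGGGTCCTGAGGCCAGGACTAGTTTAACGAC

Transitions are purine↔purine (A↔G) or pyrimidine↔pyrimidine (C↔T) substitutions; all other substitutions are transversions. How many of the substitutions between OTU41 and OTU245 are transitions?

Differing sites — 13:A/G (Ti); 19:C/A (Tv); 22:T/A (Tv); 24:C/T (Ti).
Of the 4 differences, 2 transitions and 2 transversions, so the answer is 2.

2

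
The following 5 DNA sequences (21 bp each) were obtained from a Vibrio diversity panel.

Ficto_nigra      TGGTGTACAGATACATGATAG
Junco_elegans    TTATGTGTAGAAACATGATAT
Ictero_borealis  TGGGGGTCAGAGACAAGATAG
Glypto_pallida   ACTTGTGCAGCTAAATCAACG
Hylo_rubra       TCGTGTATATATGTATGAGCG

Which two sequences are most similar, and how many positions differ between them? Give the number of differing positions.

Pairwise Hamming distances:
  Ficto_nigra vs Junco_elegans: 6
  Ficto_nigra vs Ictero_borealis: 5
  Ficto_nigra vs Glypto_pallida: 9
  Ficto_nigra vs Hylo_rubra: 7
  Junco_elegans vs Ictero_borealis: 9
  Junco_elegans vs Glypto_pallida: 11
  Junco_elegans vs Hylo_rubra: 10
  Ictero_borealis vs Glypto_pallida: 13
  Ictero_borealis vs Hylo_rubra: 12
  Glypto_pallida vs Hylo_rubra: 10
The smallest is 5, between Ficto_nigra and Ictero_borealis.

5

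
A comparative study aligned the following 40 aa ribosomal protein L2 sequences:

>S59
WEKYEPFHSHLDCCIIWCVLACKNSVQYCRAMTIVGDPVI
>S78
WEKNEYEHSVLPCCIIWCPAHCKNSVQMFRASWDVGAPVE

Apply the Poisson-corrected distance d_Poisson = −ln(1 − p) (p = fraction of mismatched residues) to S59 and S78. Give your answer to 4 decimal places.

Mismatches occur at site 4 (Y↔N), site 6 (P↔Y), site 7 (F↔E), site 10 (H↔V), site 12 (D↔P), site 19 (V↔P), site 20 (L↔A), site 21 (A↔H), site 28 (Y↔M), site 29 (C↔F), site 32 (M↔S), site 33 (T↔W), site 34 (I↔D), site 37 (D↔A), site 40 (I↔E).
p = 15/40 = 0.375000.
d = −ln(1 − 0.375000) = −ln(0.625000) = 0.4700.

0.4700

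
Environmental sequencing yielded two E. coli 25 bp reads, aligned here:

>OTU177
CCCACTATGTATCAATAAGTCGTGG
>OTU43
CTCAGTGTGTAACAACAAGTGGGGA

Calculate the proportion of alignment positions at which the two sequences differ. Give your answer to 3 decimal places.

Mismatches occur at site 2 (C→T), site 5 (C→G), site 7 (A→G), site 12 (T→A), site 16 (T→C), site 21 (C→G), site 23 (T→G), site 25 (G→A).
There are 8 differences over 25 sites, so p = 8/25 = 0.320.

0.320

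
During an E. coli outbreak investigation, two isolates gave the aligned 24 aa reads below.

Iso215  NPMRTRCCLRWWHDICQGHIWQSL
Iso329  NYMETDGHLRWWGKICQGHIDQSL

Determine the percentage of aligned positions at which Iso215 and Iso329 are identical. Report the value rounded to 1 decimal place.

The sequences differ at positions 2 (P/Y), 4 (R/E), 6 (R/D), 7 (C/G), 8 (C/H), 13 (H/G), 14 (D/K), 21 (W/D).
16 of the 24 sites match, so the percent identity is 16/24 × 100 = 66.7%.

66.7%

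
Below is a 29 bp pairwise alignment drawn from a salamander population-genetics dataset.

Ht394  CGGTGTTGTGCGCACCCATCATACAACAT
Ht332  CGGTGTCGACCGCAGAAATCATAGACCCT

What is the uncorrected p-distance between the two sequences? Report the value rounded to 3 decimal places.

0.310

Mismatches occur at site 7 (T→C), site 9 (T→A), site 10 (G→C), site 15 (C→G), site 16 (C→A), site 17 (C→A), site 24 (C→G), site 26 (A→C), site 28 (A→C).
There are 9 differences over 29 sites, so p = 9/29 = 0.310.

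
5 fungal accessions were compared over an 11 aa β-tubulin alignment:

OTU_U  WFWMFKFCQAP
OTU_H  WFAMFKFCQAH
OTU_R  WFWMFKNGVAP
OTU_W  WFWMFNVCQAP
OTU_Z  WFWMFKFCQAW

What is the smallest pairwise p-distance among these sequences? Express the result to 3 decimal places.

0.091

Pairwise Hamming distances:
  OTU_U vs OTU_H: 2
  OTU_U vs OTU_R: 3
  OTU_U vs OTU_W: 2
  OTU_U vs OTU_Z: 1
  OTU_H vs OTU_R: 5
  OTU_H vs OTU_W: 4
  OTU_H vs OTU_Z: 2
  OTU_R vs OTU_W: 4
  OTU_R vs OTU_Z: 4
  OTU_W vs OTU_Z: 3
The smallest is 1 mismatch, between OTU_U and OTU_Z; p = 1/11 = 0.091.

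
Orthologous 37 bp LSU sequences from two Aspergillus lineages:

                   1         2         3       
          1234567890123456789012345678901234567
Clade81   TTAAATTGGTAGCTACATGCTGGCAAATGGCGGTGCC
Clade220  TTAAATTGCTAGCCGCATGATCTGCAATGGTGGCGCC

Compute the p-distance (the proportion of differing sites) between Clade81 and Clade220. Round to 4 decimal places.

0.2703

The sequences differ at positions 9 (G/C), 14 (T/C), 15 (A/G), 20 (C/A), 22 (G/C), 23 (G/T), 24 (C/G), 25 (A/C), 31 (C/T), 34 (T/C).
There are 10 differences over 37 sites, so p = 10/37 = 0.2703.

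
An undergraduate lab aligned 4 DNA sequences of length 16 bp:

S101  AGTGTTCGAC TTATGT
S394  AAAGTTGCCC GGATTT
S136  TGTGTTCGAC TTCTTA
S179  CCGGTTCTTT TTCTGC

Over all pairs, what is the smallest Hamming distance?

Pairwise Hamming distances:
  S101 vs S394: 8
  S101 vs S136: 4
  S101 vs S179: 8
  S394 vs S136: 10
  S394 vs S179: 12
  S136 vs S179: 8
The smallest is 4, between S101 and S136.

4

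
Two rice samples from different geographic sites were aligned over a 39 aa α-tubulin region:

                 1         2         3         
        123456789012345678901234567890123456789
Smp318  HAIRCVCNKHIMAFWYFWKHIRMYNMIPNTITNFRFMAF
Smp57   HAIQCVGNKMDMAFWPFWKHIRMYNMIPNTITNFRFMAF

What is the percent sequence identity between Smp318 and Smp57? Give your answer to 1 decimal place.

87.2%

The sequences differ at positions 4 (R/Q), 7 (C/G), 10 (H/M), 11 (I/D), 16 (Y/P).
34 of the 39 sites match, so the percent identity is 34/39 × 100 = 87.2%.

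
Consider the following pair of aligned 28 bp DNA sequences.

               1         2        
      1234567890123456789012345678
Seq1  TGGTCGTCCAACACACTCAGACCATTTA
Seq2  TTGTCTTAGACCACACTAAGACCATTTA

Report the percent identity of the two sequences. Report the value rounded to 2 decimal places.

78.57%

The sequences differ at positions 2 (G/T), 6 (G/T), 8 (C/A), 9 (C/G), 11 (A/C), 18 (C/A).
22 of the 28 sites match, so the percent identity is 22/28 × 100 = 78.57%.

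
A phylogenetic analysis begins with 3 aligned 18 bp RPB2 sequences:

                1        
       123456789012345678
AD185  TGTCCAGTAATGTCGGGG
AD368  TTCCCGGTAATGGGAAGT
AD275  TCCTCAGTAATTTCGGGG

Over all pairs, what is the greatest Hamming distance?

9

Pairwise Hamming distances:
  AD185 vs AD368: 8
  AD185 vs AD275: 4
  AD368 vs AD275: 9
The largest is 9, between AD368 and AD275.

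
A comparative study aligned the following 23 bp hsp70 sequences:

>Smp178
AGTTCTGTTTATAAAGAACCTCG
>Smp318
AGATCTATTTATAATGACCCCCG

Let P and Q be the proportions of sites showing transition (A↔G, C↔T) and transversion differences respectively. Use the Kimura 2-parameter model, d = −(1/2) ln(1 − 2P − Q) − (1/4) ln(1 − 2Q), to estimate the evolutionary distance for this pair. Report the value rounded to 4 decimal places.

0.2570

Differing sites — 3:T/A (Tv); 7:G/A (Ti); 15:A/T (Tv); 18:A/C (Tv); 21:T/C (Ti).
Of the 5 differences, 2 transitions and 3 transversions over 23 sites: P = 2/23 = 0.086957, Q = 3/23 = 0.130435.
d = −0.5·ln(0.695651) − 0.25·ln(0.739130) = −0.5·(-0.362907) − 0.25·(-0.302281) = 0.2570.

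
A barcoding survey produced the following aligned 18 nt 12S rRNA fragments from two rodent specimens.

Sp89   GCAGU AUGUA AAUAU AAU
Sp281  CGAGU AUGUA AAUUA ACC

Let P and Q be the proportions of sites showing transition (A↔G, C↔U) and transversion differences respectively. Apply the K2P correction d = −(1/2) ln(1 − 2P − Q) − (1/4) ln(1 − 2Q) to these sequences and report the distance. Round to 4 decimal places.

0.4490

Differing sites — 1:G/C (Tv); 2:C/G (Tv); 14:A/U (Tv); 15:U/A (Tv); 17:A/C (Tv); 18:U/C (Ti).
Of the 6 differences, 1 transition and 5 transversions over 18 sites: P = 1/18 = 0.055556, Q = 5/18 = 0.277778.
d = −0.5·ln(0.611110) − 0.25·ln(0.444444) = −0.5·(-0.492478) − 0.25·(-0.810931) = 0.4490.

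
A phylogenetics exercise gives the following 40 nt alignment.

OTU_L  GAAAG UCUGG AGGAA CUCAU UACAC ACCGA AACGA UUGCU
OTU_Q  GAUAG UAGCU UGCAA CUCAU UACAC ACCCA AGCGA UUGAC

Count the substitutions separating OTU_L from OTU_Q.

11

The sequences differ at positions 3 (A/U), 7 (C/A), 8 (U/G), 9 (G/C), 10 (G/U), 11 (A/U), 13 (G/C), 29 (G/C), 32 (A/G), 39 (C/A), 40 (U/C).
That gives 11 mismatches out of 40 aligned sites, so the Hamming distance is 11.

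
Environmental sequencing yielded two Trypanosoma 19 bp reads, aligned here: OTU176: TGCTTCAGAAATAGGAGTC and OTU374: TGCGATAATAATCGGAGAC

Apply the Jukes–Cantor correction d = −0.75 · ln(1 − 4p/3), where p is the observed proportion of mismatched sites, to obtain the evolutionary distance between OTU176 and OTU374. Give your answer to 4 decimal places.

Differing sites — 4:T/G; 5:T/A; 6:C/T; 8:G/A; 9:A/T; 13:A/C; 18:T/A.
p = 7/19 = 0.368421.
d = −0.75 · ln(1 − (4/3)·0.368421) = −0.75 · ln(0.508772) = −0.75 · (-0.675755) = 0.5068.

0.5068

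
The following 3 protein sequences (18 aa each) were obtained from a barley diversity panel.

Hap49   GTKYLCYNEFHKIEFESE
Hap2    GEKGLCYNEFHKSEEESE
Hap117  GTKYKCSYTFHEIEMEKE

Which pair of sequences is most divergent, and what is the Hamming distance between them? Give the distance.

10

Pairwise Hamming distances:
  Hap49 vs Hap2: 4
  Hap49 vs Hap117: 7
  Hap2 vs Hap117: 10
The largest is 10, between Hap2 and Hap117.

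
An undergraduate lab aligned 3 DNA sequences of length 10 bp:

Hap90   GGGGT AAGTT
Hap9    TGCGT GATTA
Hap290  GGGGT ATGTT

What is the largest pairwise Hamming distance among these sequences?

Pairwise Hamming distances:
  Hap90 vs Hap9: 5
  Hap90 vs Hap290: 1
  Hap9 vs Hap290: 6
The largest is 6, between Hap9 and Hap290.

6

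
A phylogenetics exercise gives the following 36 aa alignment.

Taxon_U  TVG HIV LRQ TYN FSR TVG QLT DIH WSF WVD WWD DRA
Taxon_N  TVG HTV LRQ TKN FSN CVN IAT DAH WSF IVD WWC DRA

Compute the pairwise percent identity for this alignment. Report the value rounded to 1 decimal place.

72.2%

The sequences differ at positions 5 (I/T), 11 (Y/K), 15 (R/N), 16 (T/C), 18 (G/N), 19 (Q/I), 20 (L/A), 23 (I/A), 28 (W/I), 33 (D/C).
26 of the 36 sites match, so the percent identity is 26/36 × 100 = 72.2%.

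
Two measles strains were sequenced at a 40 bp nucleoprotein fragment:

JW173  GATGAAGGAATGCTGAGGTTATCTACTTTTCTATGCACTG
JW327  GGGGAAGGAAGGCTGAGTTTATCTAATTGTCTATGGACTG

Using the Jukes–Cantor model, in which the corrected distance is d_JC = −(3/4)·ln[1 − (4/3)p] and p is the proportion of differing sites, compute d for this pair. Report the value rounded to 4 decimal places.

The sequences differ at positions 2 (A/G), 3 (T/G), 11 (T/G), 18 (G/T), 26 (C/A), 29 (T/G), 36 (C/G).
p = 7/40 = 0.175000.
d = −0.75 · ln(1 − (4/3)·0.175000) = −0.75 · ln(0.766667) = −0.75 · (-0.265703) = 0.1993.

0.1993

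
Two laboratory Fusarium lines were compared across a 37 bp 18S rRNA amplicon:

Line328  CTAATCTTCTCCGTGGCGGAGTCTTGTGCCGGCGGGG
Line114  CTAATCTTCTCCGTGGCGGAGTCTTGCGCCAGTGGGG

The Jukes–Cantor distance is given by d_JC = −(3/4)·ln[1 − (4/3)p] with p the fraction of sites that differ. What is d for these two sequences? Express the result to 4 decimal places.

Mismatches occur at site 27 (T↔C), site 31 (G↔A), site 33 (C↔T).
p = 3/37 = 0.081081.
d = −0.75 · ln(1 − (4/3)·0.081081) = −0.75 · ln(0.891892) = −0.75 · (-0.114410) = 0.0858.

0.0858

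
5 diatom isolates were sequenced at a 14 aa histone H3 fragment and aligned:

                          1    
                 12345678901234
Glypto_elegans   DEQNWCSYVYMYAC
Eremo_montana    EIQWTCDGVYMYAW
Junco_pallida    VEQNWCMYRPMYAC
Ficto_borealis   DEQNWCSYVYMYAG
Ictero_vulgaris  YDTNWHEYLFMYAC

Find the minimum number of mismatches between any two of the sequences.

Pairwise Hamming distances:
  Glypto_elegans vs Eremo_montana: 7
  Glypto_elegans vs Junco_pallida: 4
  Glypto_elegans vs Ficto_borealis: 1
  Glypto_elegans vs Ictero_vulgaris: 7
  Eremo_montana vs Junco_pallida: 9
  Eremo_montana vs Ficto_borealis: 7
  Eremo_montana vs Ictero_vulgaris: 11
  Junco_pallida vs Ficto_borealis: 5
  Junco_pallida vs Ictero_vulgaris: 7
  Ficto_borealis vs Ictero_vulgaris: 8
The smallest is 1, between Glypto_elegans and Ficto_borealis.

1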